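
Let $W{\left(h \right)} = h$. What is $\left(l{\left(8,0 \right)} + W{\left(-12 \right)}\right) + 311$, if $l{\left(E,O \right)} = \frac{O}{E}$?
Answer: $299$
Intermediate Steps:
$\left(l{\left(8,0 \right)} + W{\left(-12 \right)}\right) + 311 = \left(\frac{0}{8} - 12\right) + 311 = \left(0 \cdot \frac{1}{8} - 12\right) + 311 = \left(0 - 12\right) + 311 = -12 + 311 = 299$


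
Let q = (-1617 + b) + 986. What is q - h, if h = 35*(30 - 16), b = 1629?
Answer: 508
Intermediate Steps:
q = 998 (q = (-1617 + 1629) + 986 = 12 + 986 = 998)
h = 490 (h = 35*14 = 490)
q - h = 998 - 1*490 = 998 - 490 = 508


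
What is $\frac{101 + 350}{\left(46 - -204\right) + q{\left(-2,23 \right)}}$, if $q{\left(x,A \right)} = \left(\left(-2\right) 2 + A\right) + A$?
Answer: $\frac{451}{292} \approx 1.5445$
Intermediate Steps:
$q{\left(x,A \right)} = -4 + 2 A$ ($q{\left(x,A \right)} = \left(-4 + A\right) + A = -4 + 2 A$)
$\frac{101 + 350}{\left(46 - -204\right) + q{\left(-2,23 \right)}} = \frac{101 + 350}{\left(46 - -204\right) + \left(-4 + 2 \cdot 23\right)} = \frac{451}{\left(46 + 204\right) + \left(-4 + 46\right)} = \frac{451}{250 + 42} = \frac{451}{292}$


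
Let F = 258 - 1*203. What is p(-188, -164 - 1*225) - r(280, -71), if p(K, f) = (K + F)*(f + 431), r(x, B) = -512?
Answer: -5074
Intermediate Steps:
F = 55 (F = 258 - 203 = 55)
p(K, f) = (55 + K)*(431 + f) (p(K, f) = (K + 55)*(f + 431) = (55 + K)*(431 + f))
p(-188, -164 - 1*225) - r(280, -71) = (23705 + 55*(-164 - 1*225) + 431*(-188) - 188*(-164 - 1*225)) - 1*(-512) = (23705 + 55*(-164 - 225) - 81028 - 188*(-164 - 225)) + 512 = (23705 + 55*(-389) - 81028 - 188*(-389)) + 512 = (23705 - 21395 - 81028 + 73132) + 512 = -5586 + 512 = -5074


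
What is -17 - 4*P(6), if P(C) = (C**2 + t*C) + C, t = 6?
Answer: -329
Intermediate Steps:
P(C) = C**2 + 7*C (P(C) = (C**2 + 6*C) + C = C**2 + 7*C)
-17 - 4*P(6) = -17 - 24*(7 + 6) = -17 - 24*13 = -17 - 4*78 = -17 - 312 = -329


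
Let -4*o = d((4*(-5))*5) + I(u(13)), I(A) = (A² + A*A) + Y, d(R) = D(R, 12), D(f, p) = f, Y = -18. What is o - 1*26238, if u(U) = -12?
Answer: -52561/2 ≈ -26281.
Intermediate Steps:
d(R) = R
I(A) = -18 + 2*A² (I(A) = (A² + A*A) - 18 = (A² + A²) - 18 = 2*A² - 18 = -18 + 2*A²)
o = -85/2 (o = -((4*(-5))*5 + (-18 + 2*(-12)²))/4 = -(-20*5 + (-18 + 2*144))/4 = -(-100 + (-18 + 288))/4 = -(-100 + 270)/4 = -¼*170 = -85/2 ≈ -42.500)
o - 1*26238 = -85/2 - 1*26238 = -85/2 - 26238 = -52561/2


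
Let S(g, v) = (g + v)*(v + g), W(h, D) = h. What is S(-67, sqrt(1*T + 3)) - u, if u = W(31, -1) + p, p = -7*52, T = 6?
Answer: 4429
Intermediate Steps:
p = -364
S(g, v) = (g + v)**2 (S(g, v) = (g + v)*(g + v) = (g + v)**2)
u = -333 (u = 31 - 364 = -333)
S(-67, sqrt(1*T + 3)) - u = (-67 + sqrt(1*6 + 3))**2 - 1*(-333) = (-67 + sqrt(6 + 3))**2 + 333 = (-67 + sqrt(9))**2 + 333 = (-67 + 3)**2 + 333 = (-64)**2 + 333 = 4096 + 333 = 4429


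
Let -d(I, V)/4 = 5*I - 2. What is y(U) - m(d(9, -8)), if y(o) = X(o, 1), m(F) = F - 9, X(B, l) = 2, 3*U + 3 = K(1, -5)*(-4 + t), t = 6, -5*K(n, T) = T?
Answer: 183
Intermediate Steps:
K(n, T) = -T/5
d(I, V) = 8 - 20*I (d(I, V) = -4*(5*I - 2) = -4*(-2 + 5*I) = 8 - 20*I)
U = -⅓ (U = -1 + ((-⅕*(-5))*(-4 + 6))/3 = -1 + (1*2)/3 = -1 + (⅓)*2 = -1 + ⅔ = -⅓ ≈ -0.33333)
m(F) = -9 + F
y(o) = 2
y(U) - m(d(9, -8)) = 2 - (-9 + (8 - 20*9)) = 2 - (-9 + (8 - 180)) = 2 - (-9 - 172) = 2 - 1*(-181) = 2 + 181 = 183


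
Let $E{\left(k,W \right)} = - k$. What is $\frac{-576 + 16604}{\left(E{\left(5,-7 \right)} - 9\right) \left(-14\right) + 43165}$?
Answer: $\frac{16028}{43361} \approx 0.36964$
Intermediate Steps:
$\frac{-576 + 16604}{\left(E{\left(5,-7 \right)} - 9\right) \left(-14\right) + 43165} = \frac{-576 + 16604}{\left(\left(-1\right) 5 - 9\right) \left(-14\right) + 43165} = \frac{16028}{\left(-5 - 9\right) \left(-14\right) + 43165} = \frac{16028}{\left(-14\right) \left(-14\right) + 43165} = \frac{16028}{196 + 43165} = \frac{16028}{43361}$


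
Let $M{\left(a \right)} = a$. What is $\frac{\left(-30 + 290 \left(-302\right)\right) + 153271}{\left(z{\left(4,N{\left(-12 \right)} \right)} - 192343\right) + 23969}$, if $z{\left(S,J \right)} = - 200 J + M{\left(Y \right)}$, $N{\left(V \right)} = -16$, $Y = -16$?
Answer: $- \frac{65661}{165190} \approx -0.39749$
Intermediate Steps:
$z{\left(S,J \right)} = -16 - 200 J$ ($z{\left(S,J \right)} = - 200 J - 16 = -16 - 200 J$)
$\frac{\left(-30 + 290 \left(-302\right)\right) + 153271}{\left(z{\left(4,N{\left(-12 \right)} \right)} - 192343\right) + 23969} = \frac{\left(-30 + 290 \left(-302\right)\right) + 153271}{\left(\left(-16 - -3200\right) - 192343\right) + 23969} = \frac{\left(-30 - 87580\right) + 153271}{\left(\left(-16 + 3200\right) - 192343\right) + 23969} = \frac{-87610 + 153271}{\left(3184 - 192343\right) + 23969} = \frac{65661}{-189159 + 23969} = \frac{65661}{-165190} = 65661 \left(- \frac{1}{165190}\right) = - \frac{65661}{165190}$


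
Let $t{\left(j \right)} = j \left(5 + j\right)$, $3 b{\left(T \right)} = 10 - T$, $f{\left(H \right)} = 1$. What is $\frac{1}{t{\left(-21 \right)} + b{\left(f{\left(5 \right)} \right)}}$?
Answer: $\frac{1}{339} \approx 0.0029499$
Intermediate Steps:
$b{\left(T \right)} = \frac{10}{3} - \frac{T}{3}$ ($b{\left(T \right)} = \frac{10 - T}{3} = \frac{10}{3} - \frac{T}{3}$)
$\frac{1}{t{\left(-21 \right)} + b{\left(f{\left(5 \right)} \right)}} = \frac{1}{- 21 \left(5 - 21\right) + \left(\frac{10}{3} - \frac{1}{3}\right)} = \frac{1}{\left(-21\right) \left(-16\right) + \left(\frac{10}{3} - \frac{1}{3}\right)} = \frac{1}{336 + 3} = \frac{1}{339}$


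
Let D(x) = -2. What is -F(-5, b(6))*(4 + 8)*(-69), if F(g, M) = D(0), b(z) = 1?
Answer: -1656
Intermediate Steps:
F(g, M) = -2
-F(-5, b(6))*(4 + 8)*(-69) = -(-2*(4 + 8))*(-69) = -(-2*12)*(-69) = -(-24)*(-69) = -1*1656 = -1656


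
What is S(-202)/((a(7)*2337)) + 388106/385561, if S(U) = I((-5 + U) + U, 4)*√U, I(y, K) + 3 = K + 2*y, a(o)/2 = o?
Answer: 388106/385561 - 43*I*√202/1722 ≈ 1.0066 - 0.3549*I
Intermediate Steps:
a(o) = 2*o
I(y, K) = -3 + K + 2*y (I(y, K) = -3 + (K + 2*y) = -3 + K + 2*y)
S(U) = √U*(-9 + 4*U) (S(U) = (-3 + 4 + 2*((-5 + U) + U))*√U = (-3 + 4 + 2*(-5 + 2*U))*√U = (-3 + 4 + (-10 + 4*U))*√U = (-9 + 4*U)*√U = √U*(-9 + 4*U))
S(-202)/((a(7)*2337)) + 388106/385561 = (√(-202)*(-9 + 4*(-202)))/(((2*7)*2337)) + 388106/385561 = ((I*√202)*(-9 - 808))/((14*2337)) + 388106*(1/385561) = ((I*√202)*(-817))/32718 + 388106/385561 = -817*I*√202*(1/32718) + 388106/385561 = -43*I*√202/1722 + 388106/385561 = 388106/385561 - 43*I*√202/1722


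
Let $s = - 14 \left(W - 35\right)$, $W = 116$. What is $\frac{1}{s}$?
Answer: $- \frac{1}{1134} \approx -0.00088183$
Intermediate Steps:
$s = -1134$ ($s = - 14 \left(116 - 35\right) = \left(-14\right) 81 = -1134$)
$\frac{1}{s} = \frac{1}{-1134} = - \frac{1}{1134}$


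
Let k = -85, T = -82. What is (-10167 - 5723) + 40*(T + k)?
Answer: -22570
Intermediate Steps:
(-10167 - 5723) + 40*(T + k) = (-10167 - 5723) + 40*(-82 - 85) = -15890 + 40*(-167) = -15890 - 6680 = -22570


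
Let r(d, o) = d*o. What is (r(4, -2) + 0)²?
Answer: 64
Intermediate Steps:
(r(4, -2) + 0)² = (4*(-2) + 0)² = (-8 + 0)² = (-8)² = 64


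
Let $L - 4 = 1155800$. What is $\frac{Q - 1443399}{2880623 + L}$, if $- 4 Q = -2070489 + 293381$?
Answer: $- \frac{999122}{4036427} \approx -0.24753$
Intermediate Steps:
$L = 1155804$ ($L = 4 + 1155800 = 1155804$)
$Q = 444277$ ($Q = - \frac{-2070489 + 293381}{4} = \left(- \frac{1}{4}\right) \left(-1777108\right) = 444277$)
$\frac{Q - 1443399}{2880623 + L} = \frac{444277 - 1443399}{2880623 + 1155804} = - \frac{999122}{4036427}$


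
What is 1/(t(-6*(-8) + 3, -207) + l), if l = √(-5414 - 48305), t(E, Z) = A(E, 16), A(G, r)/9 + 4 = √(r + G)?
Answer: 1/(-36 + 9*√67 + I*√53719) ≈ 0.00068316 - 0.0042035*I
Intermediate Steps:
A(G, r) = -36 + 9*√(G + r) (A(G, r) = -36 + 9*√(r + G) = -36 + 9*√(G + r))
t(E, Z) = -36 + 9*√(16 + E) (t(E, Z) = -36 + 9*√(E + 16) = -36 + 9*√(16 + E))
l = I*√53719 (l = √(-53719) = I*√53719 ≈ 231.77*I)
1/(t(-6*(-8) + 3, -207) + l) = 1/((-36 + 9*√(16 + (-6*(-8) + 3))) + I*√53719) = 1/((-36 + 9*√(16 + (48 + 3))) + I*√53719) = 1/((-36 + 9*√(16 + 51)) + I*√53719) = 1/((-36 + 9*√67) + I*√53719) = 1/(-36 + 9*√67 + I*√53719)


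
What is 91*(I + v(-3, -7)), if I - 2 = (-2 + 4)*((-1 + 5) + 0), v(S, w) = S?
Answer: 637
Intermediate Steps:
I = 10 (I = 2 + (-2 + 4)*((-1 + 5) + 0) = 2 + 2*(4 + 0) = 2 + 2*4 = 2 + 8 = 10)
91*(I + v(-3, -7)) = 91*(10 - 3) = 91*7 = 637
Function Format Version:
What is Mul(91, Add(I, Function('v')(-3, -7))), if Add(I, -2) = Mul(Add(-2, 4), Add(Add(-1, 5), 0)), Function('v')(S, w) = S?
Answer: 637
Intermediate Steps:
I = 10 (I = Add(2, Mul(Add(-2, 4), Add(Add(-1, 5), 0))) = Add(2, Mul(2, Add(4, 0))) = Add(2, Mul(2, 4)) = Add(2, 8) = 10)
Mul(91, Add(I, Function('v')(-3, -7))) = Mul(91, Add(10, -3)) = Mul(91, 7) = 637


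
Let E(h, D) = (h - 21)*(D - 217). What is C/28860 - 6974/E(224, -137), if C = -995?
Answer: 1441855/23043748 ≈ 0.062570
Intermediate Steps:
E(h, D) = (-217 + D)*(-21 + h) (E(h, D) = (-21 + h)*(-217 + D) = (-217 + D)*(-21 + h))
C/28860 - 6974/E(224, -137) = -995/28860 - 6974/(4557 - 217*224 - 21*(-137) - 137*224) = -995*1/28860 - 6974/(4557 - 48608 + 2877 - 30688) = -199/5772 - 6974/(-71862) = -199/5772 - 6974*(-1/71862) = -199/5772 + 3487/35931 = 1441855/23043748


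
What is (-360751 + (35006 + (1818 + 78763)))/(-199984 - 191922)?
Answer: 122582/195953 ≈ 0.62557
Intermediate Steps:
(-360751 + (35006 + (1818 + 78763)))/(-199984 - 191922) = (-360751 + (35006 + 80581))/(-391906) = (-360751 + 115587)*(-1/391906) = -245164*(-1/391906) = 122582/195953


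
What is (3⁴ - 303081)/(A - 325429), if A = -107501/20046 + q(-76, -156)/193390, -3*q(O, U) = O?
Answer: 587319434910000/630805036084409 ≈ 0.93106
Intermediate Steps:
q(O, U) = -O/3
A = -10394555279/1938347970 (A = -107501/20046 - ⅓*(-76)/193390 = -107501*1/20046 + (76/3)*(1/193390) = -107501/20046 + 38/290085 = -10394555279/1938347970 ≈ -5.3626)
(3⁴ - 303081)/(A - 325429) = (3⁴ - 303081)/(-10394555279/1938347970 - 325429) = (81 - 303081)/(-630805036084409/1938347970) = -303000*(-1938347970/630805036084409) = 587319434910000/630805036084409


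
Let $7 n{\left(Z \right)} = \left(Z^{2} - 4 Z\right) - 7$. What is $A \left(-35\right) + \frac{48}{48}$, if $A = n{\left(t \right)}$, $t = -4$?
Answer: $-124$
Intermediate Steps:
$n{\left(Z \right)} = -1 - \frac{4 Z}{7} + \frac{Z^{2}}{7}$ ($n{\left(Z \right)} = \frac{\left(Z^{2} - 4 Z\right) - 7}{7} = \frac{-7 + Z^{2} - 4 Z}{7} = -1 - \frac{4 Z}{7} + \frac{Z^{2}}{7}$)
$A = \frac{25}{7}$ ($A = -1 - - \frac{16}{7} + \frac{\left(-4\right)^{2}}{7} = -1 + \frac{16}{7} + \frac{1}{7} \cdot 16 = -1 + \frac{16}{7} + \frac{16}{7} = \frac{25}{7} \approx 3.5714$)
$A \left(-35\right) + \frac{48}{48} = \frac{25}{7} \left(-35\right) + \frac{48}{48} = -125 + 48 \cdot \frac{1}{48} = -125 + 1 = -124$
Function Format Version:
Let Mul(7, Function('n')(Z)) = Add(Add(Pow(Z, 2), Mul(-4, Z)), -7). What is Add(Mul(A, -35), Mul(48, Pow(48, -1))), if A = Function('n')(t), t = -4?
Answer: -124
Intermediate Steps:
Function('n')(Z) = Add(-1, Mul(Rational(-4, 7), Z), Mul(Rational(1, 7), Pow(Z, 2))) (Function('n')(Z) = Mul(Rational(1, 7), Add(Add(Pow(Z, 2), Mul(-4, Z)), -7)) = Mul(Rational(1, 7), Add(-7, Pow(Z, 2), Mul(-4, Z))) = Add(-1, Mul(Rational(-4, 7), Z), Mul(Rational(1, 7), Pow(Z, 2))))
A = Rational(25, 7) (A = Add(-1, Mul(Rational(-4, 7), -4), Mul(Rational(1, 7), Pow(-4, 2))) = Add(-1, Rational(16, 7), Mul(Rational(1, 7), 16)) = Add(-1, Rational(16, 7), Rational(16, 7)) = Rational(25, 7) ≈ 3.5714)
Add(Mul(A, -35), Mul(48, Pow(48, -1))) = Add(Mul(Rational(25, 7), -35), Mul(48, Pow(48, -1))) = Add(-125, Mul(48, Rational(1, 48))) = Add(-125, 1) = -124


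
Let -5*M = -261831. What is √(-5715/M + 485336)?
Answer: √3696936816560519/87277 ≈ 696.66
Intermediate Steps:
M = 261831/5 (M = -⅕*(-261831) = 261831/5 ≈ 52366.)
√(-5715/M + 485336) = √(-5715/261831/5 + 485336) = √(-5715*5/261831 + 485336) = √(-9525/87277 + 485336) = √(42358660547/87277) = √3696936816560519/87277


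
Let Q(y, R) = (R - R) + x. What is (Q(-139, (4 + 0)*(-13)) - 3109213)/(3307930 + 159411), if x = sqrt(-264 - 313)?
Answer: -3109213/3467341 + I*sqrt(577)/3467341 ≈ -0.89671 + 6.9277e-6*I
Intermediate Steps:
x = I*sqrt(577) (x = sqrt(-577) = I*sqrt(577) ≈ 24.021*I)
Q(y, R) = I*sqrt(577) (Q(y, R) = (R - R) + I*sqrt(577) = 0 + I*sqrt(577) = I*sqrt(577))
(Q(-139, (4 + 0)*(-13)) - 3109213)/(3307930 + 159411) = (I*sqrt(577) - 3109213)/(3307930 + 159411) = (-3109213 + I*sqrt(577))/3467341 = (-3109213 + I*sqrt(577))*(1/3467341) = -3109213/3467341 + I*sqrt(577)/3467341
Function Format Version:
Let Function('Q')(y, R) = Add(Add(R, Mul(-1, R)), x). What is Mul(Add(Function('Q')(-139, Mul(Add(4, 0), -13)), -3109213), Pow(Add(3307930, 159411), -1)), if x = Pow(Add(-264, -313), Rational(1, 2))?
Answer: Add(Rational(-3109213, 3467341), Mul(Rational(1, 3467341), I, Pow(577, Rational(1, 2)))) ≈ Add(-0.89671, Mul(6.9277e-6, I))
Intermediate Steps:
x = Mul(I, Pow(577, Rational(1, 2))) (x = Pow(-577, Rational(1, 2)) = Mul(I, Pow(577, Rational(1, 2))) ≈ Mul(24.021, I))
Function('Q')(y, R) = Mul(I, Pow(577, Rational(1, 2))) (Function('Q')(y, R) = Add(Add(R, Mul(-1, R)), Mul(I, Pow(577, Rational(1, 2)))) = Add(0, Mul(I, Pow(577, Rational(1, 2)))) = Mul(I, Pow(577, Rational(1, 2))))
Mul(Add(Function('Q')(-139, Mul(Add(4, 0), -13)), -3109213), Pow(Add(3307930, 159411), -1)) = Mul(Add(Mul(I, Pow(577, Rational(1, 2))), -3109213), Pow(Add(3307930, 159411), -1)) = Mul(Add(-3109213, Mul(I, Pow(577, Rational(1, 2)))), Pow(3467341, -1)) = Mul(Add(-3109213, Mul(I, Pow(577, Rational(1, 2)))), Rational(1, 3467341)) = Add(Rational(-3109213, 3467341), Mul(Rational(1, 3467341), I, Pow(577, Rational(1, 2))))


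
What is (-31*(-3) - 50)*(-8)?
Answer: -344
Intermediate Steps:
(-31*(-3) - 50)*(-8) = (93 - 50)*(-8) = 43*(-8) = -344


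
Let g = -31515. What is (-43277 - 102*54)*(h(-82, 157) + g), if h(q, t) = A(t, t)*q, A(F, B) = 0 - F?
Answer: 909401185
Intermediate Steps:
A(F, B) = -F
h(q, t) = -q*t (h(q, t) = (-t)*q = -q*t)
(-43277 - 102*54)*(h(-82, 157) + g) = (-43277 - 102*54)*(-1*(-82)*157 - 31515) = (-43277 - 5508)*(12874 - 31515) = -48785*(-18641) = 909401185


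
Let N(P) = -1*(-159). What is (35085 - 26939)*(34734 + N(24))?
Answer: 284238378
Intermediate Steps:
N(P) = 159
(35085 - 26939)*(34734 + N(24)) = (35085 - 26939)*(34734 + 159) = 8146*34893 = 284238378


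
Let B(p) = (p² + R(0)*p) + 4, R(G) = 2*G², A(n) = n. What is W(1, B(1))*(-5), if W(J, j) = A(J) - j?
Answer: 20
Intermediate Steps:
B(p) = 4 + p² (B(p) = (p² + (2*0²)*p) + 4 = (p² + (2*0)*p) + 4 = (p² + 0*p) + 4 = (p² + 0) + 4 = p² + 4 = 4 + p²)
W(J, j) = J - j
W(1, B(1))*(-5) = (1 - (4 + 1²))*(-5) = (1 - (4 + 1))*(-5) = (1 - 1*5)*(-5) = (1 - 5)*(-5) = -4*(-5) = 20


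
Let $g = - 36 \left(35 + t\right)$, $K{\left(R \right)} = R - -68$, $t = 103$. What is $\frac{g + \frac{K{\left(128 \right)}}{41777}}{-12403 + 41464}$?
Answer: $- \frac{207547940}{1214081397} \approx -0.17095$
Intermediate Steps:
$K{\left(R \right)} = 68 + R$ ($K{\left(R \right)} = R + 68 = 68 + R$)
$g = -4968$ ($g = - 36 \left(35 + 103\right) = \left(-36\right) 138 = -4968$)
$\frac{g + \frac{K{\left(128 \right)}}{41777}}{-12403 + 41464} = \frac{-4968 + \frac{68 + 128}{41777}}{-12403 + 41464} = \frac{-4968 + 196 \cdot \frac{1}{41777}}{29061} = \left(-4968 + \frac{196}{41777}\right) \frac{1}{29061} = \left(- \frac{207547940}{41777}\right) \frac{1}{29061} = - \frac{207547940}{1214081397}$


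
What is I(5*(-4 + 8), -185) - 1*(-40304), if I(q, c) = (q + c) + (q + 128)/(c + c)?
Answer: 200693/5 ≈ 40139.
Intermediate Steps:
I(q, c) = c + q + (128 + q)/(2*c) (I(q, c) = (c + q) + (128 + q)/((2*c)) = (c + q) + (128 + q)*(1/(2*c)) = (c + q) + (128 + q)/(2*c) = c + q + (128 + q)/(2*c))
I(5*(-4 + 8), -185) - 1*(-40304) = (64 + (5*(-4 + 8))/2 - 185*(-185 + 5*(-4 + 8)))/(-185) - 1*(-40304) = -(64 + (5*4)/2 - 185*(-185 + 5*4))/185 + 40304 = -(64 + (½)*20 - 185*(-185 + 20))/185 + 40304 = -(64 + 10 - 185*(-165))/185 + 40304 = -(64 + 10 + 30525)/185 + 40304 = -1/185*30599 + 40304 = -827/5 + 40304 = 200693/5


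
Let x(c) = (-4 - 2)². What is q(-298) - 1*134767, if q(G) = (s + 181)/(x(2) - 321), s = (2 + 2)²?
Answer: -38408792/285 ≈ -1.3477e+5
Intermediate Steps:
s = 16 (s = 4² = 16)
x(c) = 36 (x(c) = (-6)² = 36)
q(G) = -197/285 (q(G) = (16 + 181)/(36 - 321) = 197/(-285) = 197*(-1/285) = -197/285)
q(-298) - 1*134767 = -197/285 - 1*134767 = -197/285 - 134767 = -38408792/285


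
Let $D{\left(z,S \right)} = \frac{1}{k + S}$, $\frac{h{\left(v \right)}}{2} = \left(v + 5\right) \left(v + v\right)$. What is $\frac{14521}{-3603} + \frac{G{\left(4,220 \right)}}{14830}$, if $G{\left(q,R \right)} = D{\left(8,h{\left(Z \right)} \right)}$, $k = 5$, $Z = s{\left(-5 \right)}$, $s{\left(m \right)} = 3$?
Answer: $- \frac{21749985827}{5396681490} \approx -4.0303$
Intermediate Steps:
$Z = 3$
$h{\left(v \right)} = 4 v \left(5 + v\right)$ ($h{\left(v \right)} = 2 \left(v + 5\right) \left(v + v\right) = 2 \left(5 + v\right) 2 v = 2 \cdot 2 v \left(5 + v\right) = 4 v \left(5 + v\right)$)
$D{\left(z,S \right)} = \frac{1}{5 + S}$
$G{\left(q,R \right)} = \frac{1}{101}$ ($G{\left(q,R \right)} = \frac{1}{5 + 4 \cdot 3 \left(5 + 3\right)} = \frac{1}{5 + 4 \cdot 3 \cdot 8} = \frac{1}{5 + 96} = \frac{1}{101}$)
$\frac{14521}{-3603} + \frac{G{\left(4,220 \right)}}{14830} = \frac{14521}{-3603} + \frac{1}{101 \cdot 14830} = 14521 \left(- \frac{1}{3603}\right) + \frac{1}{101} \cdot \frac{1}{14830} = - \frac{14521}{3603} + \frac{1}{1497830} = - \frac{21749985827}{5396681490}$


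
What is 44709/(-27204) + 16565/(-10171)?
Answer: -301789833/92230628 ≈ -3.2721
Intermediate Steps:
44709/(-27204) + 16565/(-10171) = 44709*(-1/27204) + 16565*(-1/10171) = -14903/9068 - 16565/10171 = -301789833/92230628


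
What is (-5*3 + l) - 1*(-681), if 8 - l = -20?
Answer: 694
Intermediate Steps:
l = 28 (l = 8 - 1*(-20) = 8 + 20 = 28)
(-5*3 + l) - 1*(-681) = (-5*3 + 28) - 1*(-681) = (-15 + 28) + 681 = 13 + 681 = 694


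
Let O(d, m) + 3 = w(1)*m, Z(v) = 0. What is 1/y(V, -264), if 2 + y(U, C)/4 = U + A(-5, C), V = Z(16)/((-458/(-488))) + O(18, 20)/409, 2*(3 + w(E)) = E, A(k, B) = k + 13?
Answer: 409/9604 ≈ 0.042586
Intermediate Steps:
A(k, B) = 13 + k
w(E) = -3 + E/2
O(d, m) = -3 - 5*m/2 (O(d, m) = -3 + (-3 + (½)*1)*m = -3 + (-3 + ½)*m = -3 - 5*m/2)
V = -53/409 (V = 0/((-458/(-488))) + (-3 - 5/2*20)/409 = 0/((-458*(-1/488))) + (-3 - 50)*(1/409) = 0/(229/244) - 53*1/409 = 0*(244/229) - 53/409 = 0 - 53/409 = -53/409 ≈ -0.12958)
y(U, C) = 24 + 4*U (y(U, C) = -8 + 4*(U + (13 - 5)) = -8 + 4*(U + 8) = -8 + 4*(8 + U) = -8 + (32 + 4*U) = 24 + 4*U)
1/y(V, -264) = 1/(24 + 4*(-53/409)) = 1/(24 - 212/409) = 1/(9604/409) = 409/9604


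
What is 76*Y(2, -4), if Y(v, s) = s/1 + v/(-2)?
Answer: -380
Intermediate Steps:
Y(v, s) = s - v/2 (Y(v, s) = s*1 + v*(-1/2) = s - v/2)
76*Y(2, -4) = 76*(-4 - 1/2*2) = 76*(-4 - 1) = 76*(-5) = -380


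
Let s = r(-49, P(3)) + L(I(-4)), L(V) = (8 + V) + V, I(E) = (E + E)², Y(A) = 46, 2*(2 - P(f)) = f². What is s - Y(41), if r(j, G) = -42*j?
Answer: 2148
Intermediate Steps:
P(f) = 2 - f²/2
I(E) = 4*E² (I(E) = (2*E)² = 4*E²)
L(V) = 8 + 2*V
s = 2194 (s = -42*(-49) + (8 + 2*(4*(-4)²)) = 2058 + (8 + 2*(4*16)) = 2058 + (8 + 2*64) = 2058 + (8 + 128) = 2058 + 136 = 2194)
s - Y(41) = 2194 - 1*46 = 2194 - 46 = 2148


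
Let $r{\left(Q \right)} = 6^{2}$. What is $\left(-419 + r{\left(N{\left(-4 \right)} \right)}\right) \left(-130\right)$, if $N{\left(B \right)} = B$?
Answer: $49790$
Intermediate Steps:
$r{\left(Q \right)} = 36$
$\left(-419 + r{\left(N{\left(-4 \right)} \right)}\right) \left(-130\right) = \left(-419 + 36\right) \left(-130\right) = \left(-383\right) \left(-130\right) = 49790$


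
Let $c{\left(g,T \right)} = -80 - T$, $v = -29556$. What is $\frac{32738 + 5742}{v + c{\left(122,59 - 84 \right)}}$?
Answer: $- \frac{38480}{29611} \approx -1.2995$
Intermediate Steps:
$\frac{32738 + 5742}{v + c{\left(122,59 - 84 \right)}} = \frac{32738 + 5742}{-29556 - \left(139 - 84\right)} = \frac{38480}{-29556 - 55} = \frac{38480}{-29611} = 38480 \left(- \frac{1}{29611}\right) = - \frac{38480}{29611}$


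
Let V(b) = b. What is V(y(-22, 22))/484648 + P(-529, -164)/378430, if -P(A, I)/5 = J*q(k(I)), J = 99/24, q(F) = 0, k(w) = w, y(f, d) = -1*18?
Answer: -9/242324 ≈ -3.7140e-5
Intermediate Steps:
y(f, d) = -18
J = 33/8 (J = 99*(1/24) = 33/8 ≈ 4.1250)
P(A, I) = 0 (P(A, I) = -165*0/8 = -5*0 = 0)
V(y(-22, 22))/484648 + P(-529, -164)/378430 = -18/484648 + 0/378430 = -18*1/484648 + 0*(1/378430) = -9/242324 + 0 = -9/242324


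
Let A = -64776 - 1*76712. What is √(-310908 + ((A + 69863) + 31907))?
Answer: I*√350626 ≈ 592.14*I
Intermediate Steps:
A = -141488 (A = -64776 - 76712 = -141488)
√(-310908 + ((A + 69863) + 31907)) = √(-310908 + ((-141488 + 69863) + 31907)) = √(-310908 + (-71625 + 31907)) = √(-310908 - 39718) = √(-350626) = I*√350626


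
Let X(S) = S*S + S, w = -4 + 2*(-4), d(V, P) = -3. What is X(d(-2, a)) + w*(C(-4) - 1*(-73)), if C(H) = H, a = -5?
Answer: -822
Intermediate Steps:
w = -12 (w = -4 - 8 = -12)
X(S) = S + S**2 (X(S) = S**2 + S = S + S**2)
X(d(-2, a)) + w*(C(-4) - 1*(-73)) = -3*(1 - 3) - 12*(-4 - 1*(-73)) = -3*(-2) - 12*(-4 + 73) = 6 - 12*69 = 6 - 828 = -822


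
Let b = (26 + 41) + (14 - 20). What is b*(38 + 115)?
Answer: 9333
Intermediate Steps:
b = 61 (b = 67 - 6 = 61)
b*(38 + 115) = 61*(38 + 115) = 61*153 = 9333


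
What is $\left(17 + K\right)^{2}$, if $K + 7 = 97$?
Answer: $11449$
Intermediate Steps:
$K = 90$ ($K = -7 + 97 = 90$)
$\left(17 + K\right)^{2} = \left(17 + 90\right)^{2} = 107^{2} = 11449$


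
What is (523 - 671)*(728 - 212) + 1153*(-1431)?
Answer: -1726311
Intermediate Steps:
(523 - 671)*(728 - 212) + 1153*(-1431) = -148*516 - 1649943 = -76368 - 1649943 = -1726311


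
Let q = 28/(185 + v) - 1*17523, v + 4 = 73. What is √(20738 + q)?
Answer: √51856513/127 ≈ 56.702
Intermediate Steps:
v = 69 (v = -4 + 73 = 69)
q = -2225407/127 (q = 28/(185 + 69) - 1*17523 = 28/254 - 17523 = (1/254)*28 - 17523 = 14/127 - 17523 = -2225407/127 ≈ -17523.)
√(20738 + q) = √(20738 - 2225407/127) = √(408319/127) = √51856513/127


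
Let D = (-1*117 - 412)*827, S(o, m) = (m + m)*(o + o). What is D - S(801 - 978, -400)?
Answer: -720683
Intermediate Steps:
S(o, m) = 4*m*o (S(o, m) = (2*m)*(2*o) = 4*m*o)
D = -437483 (D = (-117 - 412)*827 = -529*827 = -437483)
D - S(801 - 978, -400) = -437483 - 4*(-400)*(801 - 978) = -437483 - 4*(-400)*(-177) = -437483 - 1*283200 = -437483 - 283200 = -720683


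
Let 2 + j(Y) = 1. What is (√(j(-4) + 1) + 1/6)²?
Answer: 1/36 ≈ 0.027778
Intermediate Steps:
j(Y) = -1 (j(Y) = -2 + 1 = -1)
(√(j(-4) + 1) + 1/6)² = (√(-1 + 1) + 1/6)² = (√0 + ⅙)² = (0 + ⅙)² = (⅙)² = 1/36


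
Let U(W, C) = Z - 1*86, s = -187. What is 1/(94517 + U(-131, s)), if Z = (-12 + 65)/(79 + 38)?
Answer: 117/11048480 ≈ 1.0590e-5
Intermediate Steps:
Z = 53/117 ≈ 0.45299
U(W, C) = -10009/117 (U(W, C) = 53/117 - 1*86 = 53/117 - 86 = -10009/117)
1/(94517 + U(-131, s)) = 1/(94517 - 10009/117) = 1/(11048480/117) = 117/11048480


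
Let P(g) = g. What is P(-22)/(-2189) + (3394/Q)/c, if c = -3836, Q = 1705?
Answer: 6202677/650767810 ≈ 0.0095313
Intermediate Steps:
P(-22)/(-2189) + (3394/Q)/c = -22/(-2189) + (3394/1705)/(-3836) = -22*(-1/2189) + (3394*(1/1705))*(-1/3836) = 2/199 + (3394/1705)*(-1/3836) = 2/199 - 1697/3270190 = 6202677/650767810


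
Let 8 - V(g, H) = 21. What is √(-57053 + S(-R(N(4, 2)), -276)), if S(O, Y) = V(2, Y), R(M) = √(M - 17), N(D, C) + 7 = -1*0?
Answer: I*√57066 ≈ 238.89*I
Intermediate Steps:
N(D, C) = -7 (N(D, C) = -7 - 1*0 = -7 + 0 = -7)
V(g, H) = -13 (V(g, H) = 8 - 1*21 = 8 - 21 = -13)
R(M) = √(-17 + M)
S(O, Y) = -13
√(-57053 + S(-R(N(4, 2)), -276)) = √(-57053 - 13) = √(-57066) = I*√57066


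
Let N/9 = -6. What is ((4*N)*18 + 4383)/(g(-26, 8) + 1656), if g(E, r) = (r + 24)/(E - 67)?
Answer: 46035/153976 ≈ 0.29897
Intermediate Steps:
N = -54 (N = 9*(-6) = -54)
g(E, r) = (24 + r)/(-67 + E)
((4*N)*18 + 4383)/(g(-26, 8) + 1656) = ((4*(-54))*18 + 4383)/((24 + 8)/(-67 - 26) + 1656) = (-216*18 + 4383)/(32/(-93) + 1656) = (-3888 + 4383)/(-1/93*32 + 1656) = 495/(-32/93 + 1656) = 495/(153976/93) = 495*(93/153976) = 46035/153976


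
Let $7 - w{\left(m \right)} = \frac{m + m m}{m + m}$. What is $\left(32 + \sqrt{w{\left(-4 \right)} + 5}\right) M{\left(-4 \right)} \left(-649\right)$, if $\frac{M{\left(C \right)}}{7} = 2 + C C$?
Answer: $-2616768 - 122661 \sqrt{6} \approx -2.9172 \cdot 10^{6}$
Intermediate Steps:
$w{\left(m \right)} = 7 - \frac{m + m^{2}}{2 m}$ ($w{\left(m \right)} = 7 - \frac{m + m m}{m + m} = 7 - \frac{m + m^{2}}{2 m}$)
$M{\left(C \right)} = 14 + 7 C^{2}$ ($M{\left(C \right)} = 7 \left(2 + C C\right) = 7 \left(2 + C^{2}\right) = 14 + 7 C^{2}$)
$\left(32 + \sqrt{w{\left(-4 \right)} + 5}\right) M{\left(-4 \right)} \left(-649\right) = \left(32 + \sqrt{\left(\frac{13}{2} - -2\right) + 5}\right) \left(14 + 7 \left(-4\right)^{2}\right) \left(-649\right) = \left(32 + \sqrt{\left(\frac{13}{2} + 2\right) + 5}\right) \left(14 + 7 \cdot 16\right) \left(-649\right) = \left(32 + \sqrt{\frac{17}{2} + 5}\right) \left(14 + 112\right) \left(-649\right) = \left(32 + \sqrt{\frac{27}{2}}\right) 126 \left(-649\right) = \left(32 + \frac{3 \sqrt{6}}{2}\right) 126 \left(-649\right) = \left(4032 + 189 \sqrt{6}\right) \left(-649\right) = -2616768 - 122661 \sqrt{6}$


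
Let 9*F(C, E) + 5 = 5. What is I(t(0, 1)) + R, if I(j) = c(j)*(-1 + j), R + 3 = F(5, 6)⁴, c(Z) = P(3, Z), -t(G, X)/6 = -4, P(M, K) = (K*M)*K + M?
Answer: 39810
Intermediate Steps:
P(M, K) = M + M*K² (P(M, K) = M*K² + M = M + M*K²)
t(G, X) = 24 (t(G, X) = -6*(-4) = 24)
c(Z) = 3 + 3*Z² (c(Z) = 3*(1 + Z²) = 3 + 3*Z²)
F(C, E) = 0 (F(C, E) = -5/9 + (⅑)*5 = -5/9 + 5/9 = 0)
R = -3 (R = -3 + 0⁴ = -3 + 0 = -3)
I(j) = (-1 + j)*(3 + 3*j²) (I(j) = (3 + 3*j²)*(-1 + j) = (-1 + j)*(3 + 3*j²))
I(t(0, 1)) + R = 3*(1 + 24²)*(-1 + 24) - 3 = 3*(1 + 576)*23 - 3 = 3*577*23 - 3 = 39813 - 3 = 39810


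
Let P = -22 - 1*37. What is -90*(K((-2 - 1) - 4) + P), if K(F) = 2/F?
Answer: 37350/7 ≈ 5335.7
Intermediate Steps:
P = -59 (P = -22 - 37 = -59)
-90*(K((-2 - 1) - 4) + P) = -90*(2/((-2 - 1) - 4) - 59) = -90*(2/(-3 - 4) - 59) = -90*(2/(-7) - 59) = -90*(2*(-⅐) - 59) = -90*(-2/7 - 59) = -90*(-415/7) = 37350/7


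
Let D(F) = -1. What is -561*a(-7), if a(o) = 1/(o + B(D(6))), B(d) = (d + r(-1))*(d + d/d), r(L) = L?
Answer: 561/7 ≈ 80.143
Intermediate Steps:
B(d) = (1 + d)*(-1 + d) (B(d) = (d - 1)*(d + d/d) = (-1 + d)*(d + 1) = (-1 + d)*(1 + d) = (1 + d)*(-1 + d))
a(o) = 1/o (a(o) = 1/(o + (-1 + (-1)²)) = 1/(o + (-1 + 1)) = 1/(o + 0) = 1/o)
-561*a(-7) = -561/(-7) = -561*(-⅐) = 561/7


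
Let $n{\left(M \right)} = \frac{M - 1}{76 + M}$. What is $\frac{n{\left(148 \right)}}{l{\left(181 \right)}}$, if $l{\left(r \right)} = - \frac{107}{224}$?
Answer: $- \frac{147}{107} \approx -1.3738$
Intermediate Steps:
$l{\left(r \right)} = - \frac{107}{224}$ ($l{\left(r \right)} = \left(-107\right) \frac{1}{224} = - \frac{107}{224}$)
$n{\left(M \right)} = \frac{-1 + M}{76 + M}$
$\frac{n{\left(148 \right)}}{l{\left(181 \right)}} = \frac{\frac{1}{76 + 148} \left(-1 + 148\right)}{- \frac{107}{224}} = \frac{1}{224} \cdot 147 \left(- \frac{224}{107}\right) = \frac{21}{32} \left(- \frac{224}{107}\right) = - \frac{147}{107}$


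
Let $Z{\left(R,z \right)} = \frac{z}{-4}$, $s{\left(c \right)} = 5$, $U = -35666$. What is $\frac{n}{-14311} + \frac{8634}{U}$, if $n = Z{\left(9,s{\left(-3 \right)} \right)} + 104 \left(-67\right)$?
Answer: $\frac{250008193}{1020832252} \approx 0.24491$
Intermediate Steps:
$Z{\left(R,z \right)} = - \frac{z}{4}$ ($Z{\left(R,z \right)} = z \left(- \frac{1}{4}\right) = - \frac{z}{4}$)
$n = - \frac{27877}{4}$ ($n = \left(- \frac{1}{4}\right) 5 + 104 \left(-67\right) = - \frac{5}{4} - 6968 = - \frac{27877}{4} \approx -6969.3$)
$\frac{n}{-14311} + \frac{8634}{U} = - \frac{27877}{4 \left(-14311\right)} + \frac{8634}{-35666} = \left(- \frac{27877}{4}\right) \left(- \frac{1}{14311}\right) + 8634 \left(- \frac{1}{35666}\right) = \frac{27877}{57244} - \frac{4317}{17833} = \frac{250008193}{1020832252}$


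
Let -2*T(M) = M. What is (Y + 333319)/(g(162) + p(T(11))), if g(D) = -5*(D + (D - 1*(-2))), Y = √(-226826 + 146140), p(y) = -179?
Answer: -333319/1809 - I*√80686/1809 ≈ -184.26 - 0.15702*I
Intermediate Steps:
T(M) = -M/2
Y = I*√80686 (Y = √(-80686) = I*√80686 ≈ 284.05*I)
g(D) = -10 - 10*D (g(D) = -5*(D + (D + 2)) = -5*(D + (2 + D)) = -5*(2 + 2*D) = -10 - 10*D)
(Y + 333319)/(g(162) + p(T(11))) = (I*√80686 + 333319)/((-10 - 10*162) - 179) = (333319 + I*√80686)/((-10 - 1620) - 179) = (333319 + I*√80686)/(-1630 - 179) = (333319 + I*√80686)/(-1809) = (333319 + I*√80686)*(-1/1809) = -333319/1809 - I*√80686/1809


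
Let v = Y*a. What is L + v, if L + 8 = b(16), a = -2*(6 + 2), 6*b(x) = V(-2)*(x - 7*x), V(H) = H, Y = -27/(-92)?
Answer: 444/23 ≈ 19.304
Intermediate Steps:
Y = 27/92 (Y = -27*(-1/92) = 27/92 ≈ 0.29348)
b(x) = 2*x (b(x) = (-2*(x - 7*x))/6 = (-(-12)*x)/6 = (12*x)/6 = 2*x)
a = -16 (a = -2*8 = -16)
L = 24 (L = -8 + 2*16 = -8 + 32 = 24)
v = -108/23 (v = (27/92)*(-16) = -108/23 ≈ -4.6956)
L + v = 24 - 108/23 = 444/23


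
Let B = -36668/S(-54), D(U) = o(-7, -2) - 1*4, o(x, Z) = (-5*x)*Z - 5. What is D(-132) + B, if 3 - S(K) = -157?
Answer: -12327/40 ≈ -308.17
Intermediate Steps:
o(x, Z) = -5 - 5*Z*x (o(x, Z) = -5*Z*x - 5 = -5 - 5*Z*x)
S(K) = 160 (S(K) = 3 - 1*(-157) = 3 + 157 = 160)
D(U) = -79 (D(U) = (-5 - 5*(-2)*(-7)) - 1*4 = (-5 - 70) - 4 = -75 - 4 = -79)
B = -9167/40 (B = -36668/160 = -36668*1/160 = -9167/40 ≈ -229.18)
D(-132) + B = -79 - 9167/40 = -12327/40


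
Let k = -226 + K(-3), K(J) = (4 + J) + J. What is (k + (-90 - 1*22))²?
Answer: 115600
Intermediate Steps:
K(J) = 4 + 2*J
k = -228 (k = -226 + (4 + 2*(-3)) = -226 + (4 - 6) = -226 - 2 = -228)
(k + (-90 - 1*22))² = (-228 + (-90 - 1*22))² = (-228 + (-90 - 22))² = (-228 - 112)² = (-340)² = 115600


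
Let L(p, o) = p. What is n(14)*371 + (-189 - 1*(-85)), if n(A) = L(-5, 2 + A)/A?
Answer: -473/2 ≈ -236.50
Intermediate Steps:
n(A) = -5/A
n(14)*371 + (-189 - 1*(-85)) = -5/14*371 + (-189 - 1*(-85)) = -5*1/14*371 + (-189 + 85) = -5/14*371 - 104 = -265/2 - 104 = -473/2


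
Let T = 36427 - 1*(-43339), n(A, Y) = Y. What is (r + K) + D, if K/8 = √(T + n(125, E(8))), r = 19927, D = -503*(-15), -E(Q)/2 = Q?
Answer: 27472 + 40*√3190 ≈ 29731.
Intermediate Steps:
E(Q) = -2*Q
T = 79766 (T = 36427 + 43339 = 79766)
D = 7545
K = 40*√3190 (K = 8*√(79766 - 2*8) = 8*√(79766 - 16) = 8*√79750 = 8*(5*√3190) = 40*√3190 ≈ 2259.2)
(r + K) + D = (19927 + 40*√3190) + 7545 = 27472 + 40*√3190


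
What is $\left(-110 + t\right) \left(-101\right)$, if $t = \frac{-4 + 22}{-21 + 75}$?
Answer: $\frac{33229}{3} \approx 11076.0$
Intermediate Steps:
$t = \frac{1}{3}$ ($t = \frac{18}{54} = 18 \cdot \frac{1}{54} = \frac{1}{3} \approx 0.33333$)
$\left(-110 + t\right) \left(-101\right) = \left(-110 + \frac{1}{3}\right) \left(-101\right) = \left(- \frac{329}{3}\right) \left(-101\right) = \frac{33229}{3}$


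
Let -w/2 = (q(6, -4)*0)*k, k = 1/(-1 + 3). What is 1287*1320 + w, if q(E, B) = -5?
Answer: 1698840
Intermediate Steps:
k = ½ (k = 1/2 = ½ ≈ 0.50000)
w = 0 (w = -2*(-5*0)/2 = -0/2 = -2*0 = 0)
1287*1320 + w = 1287*1320 + 0 = 1698840 + 0 = 1698840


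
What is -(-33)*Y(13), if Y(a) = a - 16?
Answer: -99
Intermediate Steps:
Y(a) = -16 + a
-(-33)*Y(13) = -(-33)*(-16 + 13) = -(-33)*(-3) = -33*3 = -99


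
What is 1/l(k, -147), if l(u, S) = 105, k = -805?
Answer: 1/105 ≈ 0.0095238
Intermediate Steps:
1/l(k, -147) = 1/105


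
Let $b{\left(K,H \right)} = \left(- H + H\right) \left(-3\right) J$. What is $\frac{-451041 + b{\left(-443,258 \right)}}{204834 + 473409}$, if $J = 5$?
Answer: $- \frac{7913}{11899} \approx -0.66501$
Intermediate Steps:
$b{\left(K,H \right)} = 0$ ($b{\left(K,H \right)} = \left(- H + H\right) \left(-3\right) 5 = 0 \left(-3\right) 5 = 0 \cdot 5 = 0$)
$\frac{-451041 + b{\left(-443,258 \right)}}{204834 + 473409} = \frac{-451041 + 0}{204834 + 473409} = - \frac{451041}{678243} = \left(-451041\right) \frac{1}{678243} = - \frac{7913}{11899}$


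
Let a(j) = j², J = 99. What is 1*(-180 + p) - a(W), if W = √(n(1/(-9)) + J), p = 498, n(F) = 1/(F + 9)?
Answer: 17511/80 ≈ 218.89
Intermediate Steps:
n(F) = 1/(9 + F)
W = 3*√4405/20 (W = √(1/(9 + 1/(-9)) + 99) = √(1/(9 + 1*(-⅑)) + 99) = √(1/(9 - ⅑) + 99) = √(1/(80/9) + 99) = √(9/80 + 99) = √(7929/80) = 3*√4405/20 ≈ 9.9555)
1*(-180 + p) - a(W) = 1*(-180 + 498) - (3*√4405/20)² = 1*318 - 1*7929/80 = 318 - 7929/80 = 17511/80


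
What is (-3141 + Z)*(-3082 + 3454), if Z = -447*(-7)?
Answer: -4464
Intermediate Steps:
Z = 3129
(-3141 + Z)*(-3082 + 3454) = (-3141 + 3129)*(-3082 + 3454) = -12*372 = -4464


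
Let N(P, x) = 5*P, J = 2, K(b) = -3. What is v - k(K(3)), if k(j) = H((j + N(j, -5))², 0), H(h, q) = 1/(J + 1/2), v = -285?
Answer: -1427/5 ≈ -285.40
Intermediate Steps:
H(h, q) = ⅖ (H(h, q) = 1/(2 + 1/2) = 1/(2 + ½) = 1/(5/2) = ⅖)
k(j) = ⅖
v - k(K(3)) = -285 - 1*⅖ = -285 - ⅖ = -1427/5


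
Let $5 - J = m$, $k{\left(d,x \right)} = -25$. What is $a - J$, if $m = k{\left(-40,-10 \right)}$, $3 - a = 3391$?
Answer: $-3418$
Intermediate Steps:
$a = -3388$ ($a = 3 - 3391 = -3388$)
$m = -25$
$J = 30$ ($J = 5 - -25 = 5 + 25 = 30$)
$a - J = -3388 - 30 = -3418$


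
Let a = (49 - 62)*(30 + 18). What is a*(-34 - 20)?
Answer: 33696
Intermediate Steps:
a = -624 (a = -13*48 = -624)
a*(-34 - 20) = -624*(-34 - 20) = -624*(-54) = 33696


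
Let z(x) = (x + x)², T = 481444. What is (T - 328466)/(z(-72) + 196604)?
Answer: 76489/108670 ≈ 0.70387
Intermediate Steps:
z(x) = 4*x² (z(x) = (2*x)² = 4*x²)
(T - 328466)/(z(-72) + 196604) = (481444 - 328466)/(4*(-72)² + 196604) = 152978/(4*5184 + 196604) = 152978/(20736 + 196604) = 152978/217340 = 152978*(1/217340) = 76489/108670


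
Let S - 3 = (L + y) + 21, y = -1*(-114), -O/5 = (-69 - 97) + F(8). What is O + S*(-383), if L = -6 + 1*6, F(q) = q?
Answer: -52064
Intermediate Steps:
O = 790 (O = -5*((-69 - 97) + 8) = -5*(-166 + 8) = -5*(-158) = 790)
L = 0 (L = -6 + 6 = 0)
y = 114
S = 138 (S = 3 + ((0 + 114) + 21) = 3 + (114 + 21) = 3 + 135 = 138)
O + S*(-383) = 790 + 138*(-383) = 790 - 52854 = -52064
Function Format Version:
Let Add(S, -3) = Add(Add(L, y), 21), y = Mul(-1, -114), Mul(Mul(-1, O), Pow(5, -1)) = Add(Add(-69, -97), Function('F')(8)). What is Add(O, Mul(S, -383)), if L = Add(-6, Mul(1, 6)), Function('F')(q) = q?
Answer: -52064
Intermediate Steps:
O = 790 (O = Mul(-5, Add(Add(-69, -97), 8)) = Mul(-5, Add(-166, 8)) = Mul(-5, -158) = 790)
L = 0 (L = Add(-6, 6) = 0)
y = 114
S = 138 (S = Add(3, Add(Add(0, 114), 21)) = Add(3, Add(114, 21)) = Add(3, 135) = 138)
Add(O, Mul(S, -383)) = Add(790, Mul(138, -383)) = Add(790, -52854) = -52064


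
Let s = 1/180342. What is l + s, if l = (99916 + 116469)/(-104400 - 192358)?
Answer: -9755751728/13379482809 ≈ -0.72916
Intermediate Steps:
s = 1/180342 ≈ 5.5450e-6
l = -216385/296758 (l = 216385/(-296758) = 216385*(-1/296758) = -216385/296758 ≈ -0.72916)
l + s = -216385/296758 + 1/180342 = -9755751728/13379482809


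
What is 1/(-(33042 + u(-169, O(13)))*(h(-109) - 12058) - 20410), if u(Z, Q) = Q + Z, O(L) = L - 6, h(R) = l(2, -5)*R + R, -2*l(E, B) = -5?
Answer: 1/408990350 ≈ 2.4450e-9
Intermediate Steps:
l(E, B) = 5/2 (l(E, B) = -1/2*(-5) = 5/2)
h(R) = 7*R/2 (h(R) = 5*R/2 + R = 7*R/2)
O(L) = -6 + L
1/(-(33042 + u(-169, O(13)))*(h(-109) - 12058) - 20410) = 1/(-(33042 + ((-6 + 13) - 169))*((7/2)*(-109) - 12058) - 20410) = 1/(-(33042 + (7 - 169))*(-763/2 - 12058) - 20410) = 1/(-(33042 - 162)*(-24879)/2 - 20410) = 1/(-32880*(-24879)/2 - 20410) = 1/(-1*(-409010760) - 20410) = 1/(409010760 - 20410) = 1/408990350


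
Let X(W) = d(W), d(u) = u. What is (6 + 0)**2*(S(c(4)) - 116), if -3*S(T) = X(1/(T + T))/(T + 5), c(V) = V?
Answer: -25057/6 ≈ -4176.2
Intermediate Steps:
X(W) = W
S(T) = -1/(6*T*(5 + T)) (S(T) = -1/(3*(T + T)*(T + 5)) = -1/(3*(2*T)*(5 + T)) = -1/(2*T)/(3*(5 + T)) = -1/(6*T*(5 + T)))
(6 + 0)**2*(S(c(4)) - 116) = (6 + 0)**2*(-1/6/(4*(5 + 4)) - 116) = 6**2*(-1/6*1/4/9 - 116) = 36*(-1/6*1/4*1/9 - 116) = 36*(-1/216 - 116) = 36*(-25057/216) = -25057/6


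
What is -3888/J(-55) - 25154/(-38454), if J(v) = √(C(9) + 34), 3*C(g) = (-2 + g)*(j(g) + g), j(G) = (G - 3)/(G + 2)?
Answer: 12577/19227 - 3888*√6809/619 ≈ -517.64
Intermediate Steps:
j(G) = (-3 + G)/(2 + G)
C(g) = (-2 + g)*(g + (-3 + g)/(2 + g))/3 (C(g) = ((-2 + g)*((-3 + g)/(2 + g) + g))/3 = ((-2 + g)*(g + (-3 + g)/(2 + g)))/3 = (-2 + g)*(g + (-3 + g)/(2 + g))/3)
J(v) = √6809/11 (J(v) = √((6 + 9² + 9³ - 9*9)/(3*(2 + 9)) + 34) = √((⅓)*(6 + 81 + 729 - 81)/11 + 34) = √((⅓)*(1/11)*735 + 34) = √(245/11 + 34) = √(619/11) = √6809/11)
-3888/J(-55) - 25154/(-38454) = -3888*√6809/619 - 25154/(-38454) = -3888*√6809/619 - 25154*(-1/38454) = -3888*√6809/619 + 12577/19227 = 12577/19227 - 3888*√6809/619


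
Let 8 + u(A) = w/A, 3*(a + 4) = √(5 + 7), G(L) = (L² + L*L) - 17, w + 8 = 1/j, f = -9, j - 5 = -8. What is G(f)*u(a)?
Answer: -9135/11 + 3625*√3/66 ≈ -735.32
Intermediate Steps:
j = -3 (j = 5 - 8 = -3)
w = -25/3 (w = -8 + 1/(-3) = -8 - ⅓ = -25/3 ≈ -8.3333)
G(L) = -17 + 2*L² (G(L) = (L² + L²) - 17 = 2*L² - 17 = -17 + 2*L²)
a = -4 + 2*√3/3 (a = -4 + √(5 + 7)/3 = -4 + √12/3 = -4 + (2*√3)/3 = -4 + 2*√3/3 ≈ -2.8453)
u(A) = -8 - 25/(3*A)
G(f)*u(a) = (-17 + 2*(-9)²)*(-8 - 25/(3*(-4 + 2*√3/3))) = (-17 + 2*81)*(-8 - 25/(3*(-4 + 2*√3/3))) = (-17 + 162)*(-8 - 25/(3*(-4 + 2*√3/3))) = 145*(-8 - 25/(3*(-4 + 2*√3/3))) = -1160 - 3625/(3*(-4 + 2*√3/3))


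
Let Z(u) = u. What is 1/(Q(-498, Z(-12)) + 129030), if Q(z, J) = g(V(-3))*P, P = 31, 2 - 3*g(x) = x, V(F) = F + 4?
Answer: 3/387121 ≈ 7.7495e-6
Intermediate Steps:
V(F) = 4 + F
g(x) = ⅔ - x/3
Q(z, J) = 31/3 (Q(z, J) = (⅔ - (4 - 3)/3)*31 = (⅔ - ⅓*1)*31 = (⅔ - ⅓)*31 = (⅓)*31 = 31/3)
1/(Q(-498, Z(-12)) + 129030) = 1/(31/3 + 129030) = 1/(387121/3) = 3/387121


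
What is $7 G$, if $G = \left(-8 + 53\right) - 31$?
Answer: $98$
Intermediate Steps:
$G = 14$ ($G = 45 - 31 = 14$)
$7 G = 7 \cdot 14 = 98$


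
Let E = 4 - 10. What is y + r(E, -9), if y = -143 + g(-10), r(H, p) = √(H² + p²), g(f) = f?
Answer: -153 + 3*√13 ≈ -142.18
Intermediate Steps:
E = -6
y = -153 (y = -143 - 10 = -153)
y + r(E, -9) = -153 + √((-6)² + (-9)²) = -153 + √(36 + 81) = -153 + √117 = -153 + 3*√13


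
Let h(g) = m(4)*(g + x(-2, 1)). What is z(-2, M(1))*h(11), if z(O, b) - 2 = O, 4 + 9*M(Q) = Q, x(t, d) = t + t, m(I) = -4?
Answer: 0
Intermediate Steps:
x(t, d) = 2*t
M(Q) = -4/9 + Q/9
z(O, b) = 2 + O
h(g) = 16 - 4*g (h(g) = -4*(g + 2*(-2)) = -4*(g - 4) = -4*(-4 + g) = 16 - 4*g)
z(-2, M(1))*h(11) = (2 - 2)*(16 - 4*11) = 0*(16 - 44) = 0*(-28) = 0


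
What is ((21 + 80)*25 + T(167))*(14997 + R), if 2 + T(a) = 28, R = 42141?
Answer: 145759038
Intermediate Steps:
T(a) = 26 (T(a) = -2 + 28 = 26)
((21 + 80)*25 + T(167))*(14997 + R) = ((21 + 80)*25 + 26)*(14997 + 42141) = (101*25 + 26)*57138 = (2525 + 26)*57138 = 2551*57138 = 145759038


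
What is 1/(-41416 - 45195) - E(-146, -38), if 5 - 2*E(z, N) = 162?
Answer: 13597925/173222 ≈ 78.500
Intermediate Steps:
E(z, N) = -157/2 (E(z, N) = 5/2 - ½*162 = 5/2 - 81 = -157/2)
1/(-41416 - 45195) - E(-146, -38) = 1/(-41416 - 45195) - 1*(-157/2) = 1/(-86611) + 157/2 = -1/86611 + 157/2 = 13597925/173222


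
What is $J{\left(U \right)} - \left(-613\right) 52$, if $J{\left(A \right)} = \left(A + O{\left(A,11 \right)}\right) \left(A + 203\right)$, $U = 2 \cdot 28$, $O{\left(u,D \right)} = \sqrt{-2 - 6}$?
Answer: $46380 + 518 i \sqrt{2} \approx 46380.0 + 732.56 i$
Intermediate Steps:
$O{\left(u,D \right)} = 2 i \sqrt{2}$ ($O{\left(u,D \right)} = \sqrt{-8} = 2 i \sqrt{2}$)
$U = 56$
$J{\left(A \right)} = \left(203 + A\right) \left(A + 2 i \sqrt{2}\right)$ ($J{\left(A \right)} = \left(A + 2 i \sqrt{2}\right) \left(A + 203\right) = \left(A + 2 i \sqrt{2}\right) \left(203 + A\right) = \left(203 + A\right) \left(A + 2 i \sqrt{2}\right)$)
$J{\left(U \right)} - \left(-613\right) 52 = \left(56^{2} + 203 \cdot 56 + 406 i \sqrt{2} + 2 i 56 \sqrt{2}\right) - \left(-613\right) 52 = \left(3136 + 11368 + 406 i \sqrt{2} + 112 i \sqrt{2}\right) - -31876 = \left(14504 + 518 i \sqrt{2}\right) + 31876 = 46380 + 518 i \sqrt{2}$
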